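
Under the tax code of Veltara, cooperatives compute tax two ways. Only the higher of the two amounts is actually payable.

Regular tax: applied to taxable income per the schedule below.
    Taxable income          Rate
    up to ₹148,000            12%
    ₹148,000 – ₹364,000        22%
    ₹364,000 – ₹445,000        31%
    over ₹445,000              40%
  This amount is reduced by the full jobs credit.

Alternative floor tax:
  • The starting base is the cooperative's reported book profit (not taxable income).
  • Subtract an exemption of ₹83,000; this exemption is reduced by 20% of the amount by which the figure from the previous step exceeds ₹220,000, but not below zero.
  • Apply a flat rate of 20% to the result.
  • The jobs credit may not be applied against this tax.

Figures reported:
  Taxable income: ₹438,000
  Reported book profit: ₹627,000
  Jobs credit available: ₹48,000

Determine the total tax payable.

₹125,080

Alternative floor tax:
  Base (reported book profit): ₹627,000
  Exemption: ₹83,000 − 20% × (₹627,000 − ₹220,000) = ₹83,000 − ₹81,400 = ₹1,600
  Base: ₹627,000 − ₹1,600 = ₹625,400
  ₹625,400 × 20% = ₹125,080

Regular tax:
  ₹148,000 × 12% = ₹17,760
  ₹216,000 × 22% = ₹47,520
  ₹74,000 × 31% = ₹22,940
  → ₹88,220
  Less jobs credit ₹48,000 → ₹40,220

₹125,080 > ₹40,220, so the alternative floor tax is the binding amount.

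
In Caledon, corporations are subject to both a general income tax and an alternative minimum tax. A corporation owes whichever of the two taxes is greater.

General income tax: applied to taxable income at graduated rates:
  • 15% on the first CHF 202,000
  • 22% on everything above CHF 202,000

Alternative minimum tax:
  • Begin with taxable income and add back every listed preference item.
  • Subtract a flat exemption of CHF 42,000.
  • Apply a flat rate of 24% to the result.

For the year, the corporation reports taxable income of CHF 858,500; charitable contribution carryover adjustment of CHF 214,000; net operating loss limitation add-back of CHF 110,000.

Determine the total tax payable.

Alternative minimum tax:
  Adjusted income: CHF 858,500 + CHF 214,000 + CHF 110,000 = CHF 1,182,500
  Less exemption CHF 42,000 → base CHF 1,140,500
  CHF 1,140,500 × 24% = CHF 273,720

General income tax:
  CHF 202,000 × 15% = CHF 30,300
  CHF 656,500 × 22% = CHF 144,430
  → CHF 174,730

CHF 273,720 > CHF 174,730, so the alternative minimum tax is the binding amount.

CHF 273,720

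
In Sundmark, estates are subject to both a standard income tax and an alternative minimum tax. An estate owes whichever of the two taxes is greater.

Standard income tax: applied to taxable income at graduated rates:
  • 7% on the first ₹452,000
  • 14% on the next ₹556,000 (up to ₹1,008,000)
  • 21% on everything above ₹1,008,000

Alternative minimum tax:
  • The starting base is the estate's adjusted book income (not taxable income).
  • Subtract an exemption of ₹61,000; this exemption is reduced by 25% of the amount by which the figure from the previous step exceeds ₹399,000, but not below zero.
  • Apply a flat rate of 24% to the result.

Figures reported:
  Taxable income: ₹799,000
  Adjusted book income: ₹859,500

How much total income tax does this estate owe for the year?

Alternative minimum tax:
  Base (adjusted book income): ₹859,500
  Exemption: 25% × (₹859,500 − ₹399,000) = ₹115,125 ≥ ₹61,000, so the exemption is fully phased out
  Base: ₹859,500 − ₹0 = ₹859,500
  ₹859,500 × 24% = ₹206,280

Standard income tax:
  ₹452,000 × 7% = ₹31,640
  ₹347,000 × 14% = ₹48,580
  → ₹80,220

₹206,280 > ₹80,220, so the alternative minimum tax is the binding amount.

₹206,280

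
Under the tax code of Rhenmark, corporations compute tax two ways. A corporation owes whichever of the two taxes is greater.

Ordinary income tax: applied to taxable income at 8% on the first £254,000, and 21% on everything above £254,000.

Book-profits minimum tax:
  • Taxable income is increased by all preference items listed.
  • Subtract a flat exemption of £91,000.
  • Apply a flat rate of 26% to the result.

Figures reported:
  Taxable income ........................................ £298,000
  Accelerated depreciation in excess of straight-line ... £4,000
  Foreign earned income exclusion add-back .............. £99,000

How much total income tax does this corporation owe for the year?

£80,600

Ordinary income tax:
  £254,000 × 8% = £20,320
  £44,000 × 21% = £9,240
  → £29,560

Book-profits minimum tax:
  Adjusted income: £298,000 + £4,000 + £99,000 = £401,000
  Less exemption £91,000 → base £310,000
  £310,000 × 26% = £80,600

£80,600 > £29,560, so the book-profits minimum tax is the binding amount.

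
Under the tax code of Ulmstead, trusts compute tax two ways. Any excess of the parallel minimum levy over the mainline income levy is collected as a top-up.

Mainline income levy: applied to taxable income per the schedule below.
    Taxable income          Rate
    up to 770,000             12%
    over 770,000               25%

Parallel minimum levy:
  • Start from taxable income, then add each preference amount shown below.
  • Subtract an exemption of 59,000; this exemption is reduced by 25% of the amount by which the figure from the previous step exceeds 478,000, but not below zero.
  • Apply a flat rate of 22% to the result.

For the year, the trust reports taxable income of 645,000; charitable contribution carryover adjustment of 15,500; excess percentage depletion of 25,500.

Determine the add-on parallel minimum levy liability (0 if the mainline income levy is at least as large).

Parallel minimum levy:
  Adjusted income: 645,000 + 15,500 + 25,500 = 686,000
  Exemption: 59,000 − 25% × (686,000 − 478,000) = 59,000 − 52,000 = 7,000
  Base: 686,000 − 7,000 = 679,000
  679,000 × 22% = 149,380

Mainline income levy:
  645,000 × 12% = 77,400

Excess of parallel minimum levy over mainline income levy: 149,380 − 77,400 = 71,980.

71,980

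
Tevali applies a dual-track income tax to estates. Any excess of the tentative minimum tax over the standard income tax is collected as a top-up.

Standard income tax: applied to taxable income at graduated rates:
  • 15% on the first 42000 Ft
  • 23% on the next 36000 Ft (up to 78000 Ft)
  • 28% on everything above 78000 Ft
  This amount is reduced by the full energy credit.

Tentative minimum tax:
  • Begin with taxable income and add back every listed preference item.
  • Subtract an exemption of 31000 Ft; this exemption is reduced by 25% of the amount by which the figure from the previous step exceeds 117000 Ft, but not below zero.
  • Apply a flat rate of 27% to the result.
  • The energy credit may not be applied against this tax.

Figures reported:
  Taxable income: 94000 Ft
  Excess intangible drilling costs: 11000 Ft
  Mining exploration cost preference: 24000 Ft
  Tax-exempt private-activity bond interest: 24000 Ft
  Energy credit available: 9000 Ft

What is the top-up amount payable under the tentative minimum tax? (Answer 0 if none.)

25310 Ft

Tentative minimum tax:
  Adjusted income: 94000 Ft + 11000 Ft + 24000 Ft + 24000 Ft = 153000 Ft
  Exemption: 31000 Ft − 25% × (153000 Ft − 117000 Ft) = 31000 Ft − 9000 Ft = 22000 Ft
  Base: 153000 Ft − 22000 Ft = 131000 Ft
  131000 Ft × 27% = 35370 Ft

Standard income tax:
  42000 Ft × 15% = 6300 Ft
  36000 Ft × 23% = 8280 Ft
  16000 Ft × 28% = 4480 Ft
  → 19060 Ft
  Less energy credit 9000 Ft → 10060 Ft

Excess of tentative minimum tax over standard income tax: 35370 Ft − 10060 Ft = 25310 Ft.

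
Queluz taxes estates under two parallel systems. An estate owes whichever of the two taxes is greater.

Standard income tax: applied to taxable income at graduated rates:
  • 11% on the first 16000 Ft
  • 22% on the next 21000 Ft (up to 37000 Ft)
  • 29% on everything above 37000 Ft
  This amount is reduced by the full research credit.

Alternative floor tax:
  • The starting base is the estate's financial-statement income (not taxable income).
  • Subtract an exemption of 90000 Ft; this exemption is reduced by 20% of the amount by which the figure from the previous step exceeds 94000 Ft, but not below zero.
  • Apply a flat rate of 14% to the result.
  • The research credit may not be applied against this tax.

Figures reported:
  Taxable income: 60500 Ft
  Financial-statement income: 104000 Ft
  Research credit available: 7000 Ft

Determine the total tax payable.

Standard income tax:
  16000 Ft × 11% = 1760 Ft
  21000 Ft × 22% = 4620 Ft
  23500 Ft × 29% = 6815 Ft
  → 13195 Ft
  Less research credit 7000 Ft → 6195 Ft

Alternative floor tax:
  Base (financial-statement income): 104000 Ft
  Exemption: 90000 Ft − 20% × (104000 Ft − 94000 Ft) = 90000 Ft − 2000 Ft = 88000 Ft
  Base: 104000 Ft − 88000 Ft = 16000 Ft
  16000 Ft × 14% = 2240 Ft

6195 Ft > 2240 Ft, so the standard income tax governs.

6195 Ft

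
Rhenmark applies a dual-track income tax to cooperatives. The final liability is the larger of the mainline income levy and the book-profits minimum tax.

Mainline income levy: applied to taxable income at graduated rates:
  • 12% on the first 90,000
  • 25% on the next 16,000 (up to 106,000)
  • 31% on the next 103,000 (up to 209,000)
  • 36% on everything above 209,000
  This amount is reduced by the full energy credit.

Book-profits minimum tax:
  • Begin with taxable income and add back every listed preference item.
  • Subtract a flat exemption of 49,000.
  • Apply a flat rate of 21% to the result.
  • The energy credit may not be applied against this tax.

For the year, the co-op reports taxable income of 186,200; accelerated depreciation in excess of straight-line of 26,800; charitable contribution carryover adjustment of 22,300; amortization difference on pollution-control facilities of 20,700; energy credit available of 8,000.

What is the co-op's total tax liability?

Mainline income levy:
  90,000 × 12% = 10,800
  16,000 × 25% = 4,000
  80,200 × 31% = 24,862
  → 39,662
  Less energy credit 8,000 → 31,662

Book-profits minimum tax:
  Adjusted income: 186,200 + 26,800 + 22,300 + 20,700 = 256,000
  Less exemption 49,000 → base 207,000
  207,000 × 21% = 43,470

43,470 > 31,662, so the book-profits minimum tax is the binding amount.

43,470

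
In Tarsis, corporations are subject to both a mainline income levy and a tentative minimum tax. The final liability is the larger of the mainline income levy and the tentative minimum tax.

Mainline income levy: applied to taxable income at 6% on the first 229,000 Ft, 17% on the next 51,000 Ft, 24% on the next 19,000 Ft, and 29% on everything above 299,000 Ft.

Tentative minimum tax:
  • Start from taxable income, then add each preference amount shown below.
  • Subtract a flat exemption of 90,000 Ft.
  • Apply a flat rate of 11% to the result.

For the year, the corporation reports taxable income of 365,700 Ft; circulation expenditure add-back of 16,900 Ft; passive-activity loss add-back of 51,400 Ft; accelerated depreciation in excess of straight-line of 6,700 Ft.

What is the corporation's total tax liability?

Mainline income levy:
  229,000 Ft × 6% = 13,740 Ft
  51,000 Ft × 17% = 8,670 Ft
  19,000 Ft × 24% = 4,560 Ft
  66,700 Ft × 29% = 19,343 Ft
  → 46,313 Ft

Tentative minimum tax:
  Adjusted income: 365,700 Ft + 16,900 Ft + 51,400 Ft + 6,700 Ft = 440,700 Ft
  Less exemption 90,000 Ft → base 350,700 Ft
  350,700 Ft × 11% = 38,577 Ft

46,313 Ft > 38,577 Ft, so the mainline income levy governs.

46,313 Ft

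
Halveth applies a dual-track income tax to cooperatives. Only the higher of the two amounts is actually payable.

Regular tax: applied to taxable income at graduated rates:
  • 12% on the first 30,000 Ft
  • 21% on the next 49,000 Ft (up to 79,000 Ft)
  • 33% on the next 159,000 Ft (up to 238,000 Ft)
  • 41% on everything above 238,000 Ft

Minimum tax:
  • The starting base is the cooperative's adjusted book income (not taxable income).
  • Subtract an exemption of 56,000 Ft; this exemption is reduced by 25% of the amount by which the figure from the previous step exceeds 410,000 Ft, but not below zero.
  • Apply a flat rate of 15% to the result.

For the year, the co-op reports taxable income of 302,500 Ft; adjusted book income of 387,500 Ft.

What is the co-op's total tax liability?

Minimum tax:
  Base (adjusted book income): 387,500 Ft
  Exemption: 387,500 Ft ≤ 410,000 Ft, so full 56,000 Ft applies
  Base: 387,500 Ft − 56,000 Ft = 331,500 Ft
  331,500 Ft × 15% = 49,725 Ft

Regular tax:
  30,000 Ft × 12% = 3,600 Ft
  49,000 Ft × 21% = 10,290 Ft
  159,000 Ft × 33% = 52,470 Ft
  64,500 Ft × 41% = 26,445 Ft
  → 92,805 Ft

92,805 Ft > 49,725 Ft, so the regular tax governs.

92,805 Ft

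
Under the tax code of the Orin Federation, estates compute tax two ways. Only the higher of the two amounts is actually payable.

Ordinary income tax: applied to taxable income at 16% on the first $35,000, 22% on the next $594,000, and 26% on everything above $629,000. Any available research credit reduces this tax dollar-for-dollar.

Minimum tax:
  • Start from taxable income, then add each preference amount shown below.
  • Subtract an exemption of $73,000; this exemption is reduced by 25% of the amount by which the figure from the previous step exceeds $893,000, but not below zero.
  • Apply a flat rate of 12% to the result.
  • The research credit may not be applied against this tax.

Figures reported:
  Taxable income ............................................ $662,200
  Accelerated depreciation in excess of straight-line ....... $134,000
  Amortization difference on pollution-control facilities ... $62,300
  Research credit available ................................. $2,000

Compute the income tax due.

$142,912

Minimum tax:
  Adjusted income: $662,200 + $134,000 + $62,300 = $858,500
  Exemption: $858,500 ≤ $893,000, so full $73,000 applies
  Base: $858,500 − $73,000 = $785,500
  $785,500 × 12% = $94,260

Ordinary income tax:
  $35,000 × 16% = $5,600
  $594,000 × 22% = $130,680
  $33,200 × 26% = $8,632
  → $144,912
  Less research credit $2,000 → $142,912

$142,912 > $94,260, so the ordinary income tax governs.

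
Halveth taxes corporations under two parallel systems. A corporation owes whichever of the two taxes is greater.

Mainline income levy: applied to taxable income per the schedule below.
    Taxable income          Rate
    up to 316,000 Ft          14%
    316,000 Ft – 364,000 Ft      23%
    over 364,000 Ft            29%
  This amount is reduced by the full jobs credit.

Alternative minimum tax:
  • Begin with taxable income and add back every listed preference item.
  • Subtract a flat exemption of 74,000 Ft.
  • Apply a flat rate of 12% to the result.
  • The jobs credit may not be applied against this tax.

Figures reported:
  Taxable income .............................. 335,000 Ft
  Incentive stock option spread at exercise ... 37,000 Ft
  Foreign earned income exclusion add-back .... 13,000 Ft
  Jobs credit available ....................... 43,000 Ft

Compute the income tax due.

37,320 Ft

Alternative minimum tax:
  Adjusted income: 335,000 Ft + 37,000 Ft + 13,000 Ft = 385,000 Ft
  Less exemption 74,000 Ft → base 311,000 Ft
  311,000 Ft × 12% = 37,320 Ft

Mainline income levy:
  316,000 Ft × 14% = 44,240 Ft
  19,000 Ft × 23% = 4,370 Ft
  → 48,610 Ft
  Less jobs credit 43,000 Ft → 5,610 Ft

37,320 Ft > 5,610 Ft, so the alternative minimum tax is the binding amount.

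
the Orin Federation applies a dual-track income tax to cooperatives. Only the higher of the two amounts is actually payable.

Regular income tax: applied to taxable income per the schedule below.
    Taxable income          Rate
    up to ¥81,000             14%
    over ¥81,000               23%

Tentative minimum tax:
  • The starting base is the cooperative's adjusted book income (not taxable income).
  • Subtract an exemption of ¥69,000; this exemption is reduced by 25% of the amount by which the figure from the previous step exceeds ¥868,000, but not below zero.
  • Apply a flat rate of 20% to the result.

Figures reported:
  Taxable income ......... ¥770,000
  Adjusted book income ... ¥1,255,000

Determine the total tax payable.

Regular income tax:
  ¥81,000 × 14% = ¥11,340
  ¥689,000 × 23% = ¥158,470
  → ¥169,810

Tentative minimum tax:
  Base (adjusted book income): ¥1,255,000
  Exemption: 25% × (¥1,255,000 − ¥868,000) = ¥96,750 ≥ ¥69,000, so the exemption is fully phased out
  Base: ¥1,255,000 − ¥0 = ¥1,255,000
  ¥1,255,000 × 20% = ¥251,000

¥251,000 > ¥169,810, so the tentative minimum tax is the binding amount.

¥251,000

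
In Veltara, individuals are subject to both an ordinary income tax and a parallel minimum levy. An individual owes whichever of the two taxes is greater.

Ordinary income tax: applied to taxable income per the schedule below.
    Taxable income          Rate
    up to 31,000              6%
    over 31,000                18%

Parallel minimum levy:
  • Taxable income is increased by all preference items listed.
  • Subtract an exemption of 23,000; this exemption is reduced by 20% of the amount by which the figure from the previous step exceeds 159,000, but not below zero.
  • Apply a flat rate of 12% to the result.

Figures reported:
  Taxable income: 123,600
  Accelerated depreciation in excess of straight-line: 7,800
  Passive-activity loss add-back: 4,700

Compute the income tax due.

Ordinary income tax:
  31,000 × 6% = 1,860
  92,600 × 18% = 16,668
  → 18,528

Parallel minimum levy:
  Adjusted income: 123,600 + 7,800 + 4,700 = 136,100
  Exemption: 136,100 ≤ 159,000, so full 23,000 applies
  Base: 136,100 − 23,000 = 113,100
  113,100 × 12% = 13,572

18,528 > 13,572, so the ordinary income tax governs.

18,528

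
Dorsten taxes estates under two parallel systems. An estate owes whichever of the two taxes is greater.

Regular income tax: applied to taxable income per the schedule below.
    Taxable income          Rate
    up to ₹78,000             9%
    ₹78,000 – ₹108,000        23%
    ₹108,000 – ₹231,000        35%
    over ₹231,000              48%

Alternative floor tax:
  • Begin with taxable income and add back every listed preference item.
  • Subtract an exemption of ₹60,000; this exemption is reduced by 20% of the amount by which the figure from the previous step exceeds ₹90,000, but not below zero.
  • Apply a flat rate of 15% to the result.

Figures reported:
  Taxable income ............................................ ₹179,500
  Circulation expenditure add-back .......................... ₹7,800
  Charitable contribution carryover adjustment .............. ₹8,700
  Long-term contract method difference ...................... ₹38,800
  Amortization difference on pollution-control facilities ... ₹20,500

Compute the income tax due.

Alternative floor tax:
  Adjusted income: ₹179,500 + ₹7,800 + ₹8,700 + ₹38,800 + ₹20,500 = ₹255,300
  Exemption: ₹60,000 − 20% × (₹255,300 − ₹90,000) = ₹60,000 − ₹33,060 = ₹26,940
  Base: ₹255,300 − ₹26,940 = ₹228,360
  ₹228,360 × 15% = ₹34,254

Regular income tax:
  ₹78,000 × 9% = ₹7,020
  ₹30,000 × 23% = ₹6,900
  ₹71,500 × 35% = ₹25,025
  → ₹38,945

₹38,945 > ₹34,254, so the regular income tax governs.

₹38,945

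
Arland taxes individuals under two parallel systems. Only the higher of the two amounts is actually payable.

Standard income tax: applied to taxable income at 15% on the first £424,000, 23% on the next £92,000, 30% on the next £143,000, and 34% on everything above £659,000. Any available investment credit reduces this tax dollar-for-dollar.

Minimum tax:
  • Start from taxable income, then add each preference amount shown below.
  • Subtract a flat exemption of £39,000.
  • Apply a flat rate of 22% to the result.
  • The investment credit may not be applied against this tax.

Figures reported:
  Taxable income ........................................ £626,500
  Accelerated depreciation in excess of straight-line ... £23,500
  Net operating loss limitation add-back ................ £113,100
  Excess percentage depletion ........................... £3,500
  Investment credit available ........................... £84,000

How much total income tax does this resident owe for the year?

£160,072

Standard income tax:
  £424,000 × 15% = £63,600
  £92,000 × 23% = £21,160
  £110,500 × 30% = £33,150
  → £117,910
  Less investment credit £84,000 → £33,910

Minimum tax:
  Adjusted income: £626,500 + £23,500 + £113,100 + £3,500 = £766,600
  Less exemption £39,000 → base £727,600
  £727,600 × 22% = £160,072

£160,072 > £33,910, so the minimum tax is the binding amount.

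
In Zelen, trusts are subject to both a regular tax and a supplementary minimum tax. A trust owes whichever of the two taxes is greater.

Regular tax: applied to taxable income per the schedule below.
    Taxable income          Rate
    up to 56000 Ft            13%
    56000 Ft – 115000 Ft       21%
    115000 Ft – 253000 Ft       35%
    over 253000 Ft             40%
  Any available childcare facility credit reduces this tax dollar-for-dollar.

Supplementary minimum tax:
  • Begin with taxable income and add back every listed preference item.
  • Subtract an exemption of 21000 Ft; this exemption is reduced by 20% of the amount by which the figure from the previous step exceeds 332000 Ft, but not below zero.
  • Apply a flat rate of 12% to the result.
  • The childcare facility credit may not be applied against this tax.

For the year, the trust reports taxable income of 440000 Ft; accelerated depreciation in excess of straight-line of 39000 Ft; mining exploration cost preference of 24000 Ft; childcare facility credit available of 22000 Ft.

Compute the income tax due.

Regular tax:
  56000 Ft × 13% = 7280 Ft
  59000 Ft × 21% = 12390 Ft
  138000 Ft × 35% = 48300 Ft
  187000 Ft × 40% = 74800 Ft
  → 142770 Ft
  Less childcare facility credit 22000 Ft → 120770 Ft

Supplementary minimum tax:
  Adjusted income: 440000 Ft + 39000 Ft + 24000 Ft = 503000 Ft
  Exemption: 20% × (503000 Ft − 332000 Ft) = 34200 Ft ≥ 21000 Ft, so the exemption is fully phased out
  Base: 503000 Ft − 0 Ft = 503000 Ft
  503000 Ft × 12% = 60360 Ft

120770 Ft > 60360 Ft, so the regular tax governs.

120770 Ft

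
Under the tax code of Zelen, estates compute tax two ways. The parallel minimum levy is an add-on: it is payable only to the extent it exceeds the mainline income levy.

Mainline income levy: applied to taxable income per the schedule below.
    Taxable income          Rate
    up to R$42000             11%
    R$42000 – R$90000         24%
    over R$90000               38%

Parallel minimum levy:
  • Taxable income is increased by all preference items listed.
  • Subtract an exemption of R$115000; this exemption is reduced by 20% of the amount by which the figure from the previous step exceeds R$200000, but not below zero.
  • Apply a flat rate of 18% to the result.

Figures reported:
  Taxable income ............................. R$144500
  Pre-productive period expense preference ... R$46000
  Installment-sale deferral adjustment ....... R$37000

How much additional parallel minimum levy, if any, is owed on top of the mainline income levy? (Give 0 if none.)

R$0

Parallel minimum levy:
  Adjusted income: R$144500 + R$46000 + R$37000 = R$227500
  Exemption: R$115000 − 20% × (R$227500 − R$200000) = R$115000 − R$5500 = R$109500
  Base: R$227500 − R$109500 = R$118000
  R$118000 × 18% = R$21240

Mainline income levy:
  R$42000 × 11% = R$4620
  R$48000 × 24% = R$11520
  R$54500 × 38% = R$20710
  → R$36850

R$21240 ≤ R$36850, so no add-on is due.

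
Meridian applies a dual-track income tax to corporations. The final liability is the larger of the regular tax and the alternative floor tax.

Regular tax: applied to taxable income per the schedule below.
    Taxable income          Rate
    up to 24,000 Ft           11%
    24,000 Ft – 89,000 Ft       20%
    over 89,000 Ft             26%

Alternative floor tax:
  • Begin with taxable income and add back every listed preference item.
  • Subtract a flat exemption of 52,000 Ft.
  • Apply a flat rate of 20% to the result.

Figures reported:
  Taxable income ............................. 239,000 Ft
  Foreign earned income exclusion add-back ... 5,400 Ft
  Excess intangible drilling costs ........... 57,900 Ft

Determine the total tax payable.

54,640 Ft

Regular tax:
  24,000 Ft × 11% = 2,640 Ft
  65,000 Ft × 20% = 13,000 Ft
  150,000 Ft × 26% = 39,000 Ft
  → 54,640 Ft

Alternative floor tax:
  Adjusted income: 239,000 Ft + 5,400 Ft + 57,900 Ft = 302,300 Ft
  Less exemption 52,000 Ft → base 250,300 Ft
  250,300 Ft × 20% = 50,060 Ft

54,640 Ft > 50,060 Ft, so the regular tax governs.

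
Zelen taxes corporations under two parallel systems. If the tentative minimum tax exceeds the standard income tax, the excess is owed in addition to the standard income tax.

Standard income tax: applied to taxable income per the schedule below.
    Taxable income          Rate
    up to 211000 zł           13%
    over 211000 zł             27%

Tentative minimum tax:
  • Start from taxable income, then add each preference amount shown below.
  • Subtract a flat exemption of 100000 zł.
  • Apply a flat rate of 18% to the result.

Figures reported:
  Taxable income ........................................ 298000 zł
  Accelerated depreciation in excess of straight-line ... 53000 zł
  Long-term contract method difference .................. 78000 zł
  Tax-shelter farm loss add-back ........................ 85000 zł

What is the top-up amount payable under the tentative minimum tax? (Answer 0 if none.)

23600 zł

Standard income tax:
  211000 zł × 13% = 27430 zł
  87000 zł × 27% = 23490 zł
  → 50920 zł

Tentative minimum tax:
  Adjusted income: 298000 zł + 53000 zł + 78000 zł + 85000 zł = 514000 zł
  Less exemption 100000 zł → base 414000 zł
  414000 zł × 18% = 74520 zł

Excess of tentative minimum tax over standard income tax: 74520 zł − 50920 zł = 23600 zł.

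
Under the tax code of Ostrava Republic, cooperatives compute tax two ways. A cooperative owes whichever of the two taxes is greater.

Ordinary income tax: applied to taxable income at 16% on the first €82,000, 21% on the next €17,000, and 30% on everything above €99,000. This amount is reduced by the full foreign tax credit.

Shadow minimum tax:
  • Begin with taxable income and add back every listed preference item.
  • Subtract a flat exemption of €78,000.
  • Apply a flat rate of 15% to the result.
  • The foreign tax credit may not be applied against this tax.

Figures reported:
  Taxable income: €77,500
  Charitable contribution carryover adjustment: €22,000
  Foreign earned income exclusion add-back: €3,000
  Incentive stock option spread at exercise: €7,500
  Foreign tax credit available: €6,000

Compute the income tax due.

€6,400

Shadow minimum tax:
  Adjusted income: €77,500 + €22,000 + €3,000 + €7,500 = €110,000
  Less exemption €78,000 → base €32,000
  €32,000 × 15% = €4,800

Ordinary income tax:
  €77,500 × 16% = €12,400
  Less foreign tax credit €6,000 → €6,400

€6,400 > €4,800, so the ordinary income tax governs.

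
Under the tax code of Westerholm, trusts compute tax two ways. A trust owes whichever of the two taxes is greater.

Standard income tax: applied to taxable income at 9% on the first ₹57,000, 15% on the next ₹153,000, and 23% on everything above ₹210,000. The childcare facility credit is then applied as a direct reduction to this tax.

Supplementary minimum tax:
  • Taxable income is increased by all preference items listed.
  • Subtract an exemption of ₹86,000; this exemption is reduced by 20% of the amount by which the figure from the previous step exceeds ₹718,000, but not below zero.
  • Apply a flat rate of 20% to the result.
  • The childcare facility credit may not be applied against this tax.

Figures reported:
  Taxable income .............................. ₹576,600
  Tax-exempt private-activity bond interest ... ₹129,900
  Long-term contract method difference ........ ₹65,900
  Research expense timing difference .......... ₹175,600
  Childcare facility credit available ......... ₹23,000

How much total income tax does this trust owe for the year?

₹181,600

Standard income tax:
  ₹57,000 × 9% = ₹5,130
  ₹153,000 × 15% = ₹22,950
  ₹366,600 × 23% = ₹84,318
  → ₹112,398
  Less childcare facility credit ₹23,000 → ₹89,398

Supplementary minimum tax:
  Adjusted income: ₹576,600 + ₹129,900 + ₹65,900 + ₹175,600 = ₹948,000
  Exemption: ₹86,000 − 20% × (₹948,000 − ₹718,000) = ₹86,000 − ₹46,000 = ₹40,000
  Base: ₹948,000 − ₹40,000 = ₹908,000
  ₹908,000 × 20% = ₹181,600

₹181,600 > ₹89,398, so the supplementary minimum tax is the binding amount.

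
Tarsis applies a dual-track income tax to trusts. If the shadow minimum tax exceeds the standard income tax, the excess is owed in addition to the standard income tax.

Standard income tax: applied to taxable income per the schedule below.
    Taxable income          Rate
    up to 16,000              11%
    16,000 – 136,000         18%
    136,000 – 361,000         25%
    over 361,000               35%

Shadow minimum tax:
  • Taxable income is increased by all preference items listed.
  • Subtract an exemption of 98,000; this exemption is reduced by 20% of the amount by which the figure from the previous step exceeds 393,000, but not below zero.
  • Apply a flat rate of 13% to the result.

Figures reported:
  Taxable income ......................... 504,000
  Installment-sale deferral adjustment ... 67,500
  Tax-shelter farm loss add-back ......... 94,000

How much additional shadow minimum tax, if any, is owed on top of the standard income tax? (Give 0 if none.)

0

Standard income tax:
  16,000 × 11% = 1,760
  120,000 × 18% = 21,600
  225,000 × 25% = 56,250
  143,000 × 35% = 50,050
  → 129,660

Shadow minimum tax:
  Adjusted income: 504,000 + 67,500 + 94,000 = 665,500
  Exemption: 98,000 − 20% × (665,500 − 393,000) = 98,000 − 54,500 = 43,500
  Base: 665,500 − 43,500 = 622,000
  622,000 × 13% = 80,860

80,860 ≤ 129,660, so no add-on is due.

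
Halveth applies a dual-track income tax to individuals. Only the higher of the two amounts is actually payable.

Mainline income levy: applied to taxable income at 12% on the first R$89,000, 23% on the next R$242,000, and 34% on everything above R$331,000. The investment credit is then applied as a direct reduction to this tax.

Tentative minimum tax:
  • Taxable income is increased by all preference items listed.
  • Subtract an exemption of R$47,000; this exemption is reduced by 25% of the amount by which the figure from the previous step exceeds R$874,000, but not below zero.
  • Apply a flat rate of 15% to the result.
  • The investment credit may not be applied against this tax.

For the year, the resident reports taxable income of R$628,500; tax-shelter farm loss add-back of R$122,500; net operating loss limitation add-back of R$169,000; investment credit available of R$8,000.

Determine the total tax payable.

R$159,490

Tentative minimum tax:
  Adjusted income: R$628,500 + R$122,500 + R$169,000 = R$920,000
  Exemption: R$47,000 − 25% × (R$920,000 − R$874,000) = R$47,000 − R$11,500 = R$35,500
  Base: R$920,000 − R$35,500 = R$884,500
  R$884,500 × 15% = R$132,675

Mainline income levy:
  R$89,000 × 12% = R$10,680
  R$242,000 × 23% = R$55,660
  R$297,500 × 34% = R$101,150
  → R$167,490
  Less investment credit R$8,000 → R$159,490

R$159,490 > R$132,675, so the mainline income levy governs.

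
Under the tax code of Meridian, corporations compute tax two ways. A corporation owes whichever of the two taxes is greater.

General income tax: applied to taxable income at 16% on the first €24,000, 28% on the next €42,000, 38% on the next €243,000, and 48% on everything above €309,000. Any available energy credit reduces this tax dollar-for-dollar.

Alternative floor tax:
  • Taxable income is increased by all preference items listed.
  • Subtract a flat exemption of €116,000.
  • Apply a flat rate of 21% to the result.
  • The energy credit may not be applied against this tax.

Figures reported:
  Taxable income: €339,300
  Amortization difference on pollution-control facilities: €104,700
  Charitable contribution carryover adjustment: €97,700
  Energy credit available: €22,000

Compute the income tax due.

€100,484

Alternative floor tax:
  Adjusted income: €339,300 + €104,700 + €97,700 = €541,700
  Less exemption €116,000 → base €425,700
  €425,700 × 21% = €89,397

General income tax:
  €24,000 × 16% = €3,840
  €42,000 × 28% = €11,760
  €243,000 × 38% = €92,340
  €30,300 × 48% = €14,544
  → €122,484
  Less energy credit €22,000 → €100,484

€100,484 > €89,397, so the general income tax governs.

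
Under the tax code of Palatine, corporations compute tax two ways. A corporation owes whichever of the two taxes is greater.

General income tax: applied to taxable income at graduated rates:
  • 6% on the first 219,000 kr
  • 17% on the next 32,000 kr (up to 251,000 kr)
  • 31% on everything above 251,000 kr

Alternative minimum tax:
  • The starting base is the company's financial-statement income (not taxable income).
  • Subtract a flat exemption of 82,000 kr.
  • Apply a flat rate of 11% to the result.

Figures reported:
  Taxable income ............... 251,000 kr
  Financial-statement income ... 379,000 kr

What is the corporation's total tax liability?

Alternative minimum tax:
  Base (financial-statement income): 379,000 kr
  Less exemption 82,000 kr → base 297,000 kr
  297,000 kr × 11% = 32,670 kr

General income tax:
  219,000 kr × 6% = 13,140 kr
  32,000 kr × 17% = 5,440 kr
  → 18,580 kr

32,670 kr > 18,580 kr, so the alternative minimum tax is the binding amount.

32,670 kr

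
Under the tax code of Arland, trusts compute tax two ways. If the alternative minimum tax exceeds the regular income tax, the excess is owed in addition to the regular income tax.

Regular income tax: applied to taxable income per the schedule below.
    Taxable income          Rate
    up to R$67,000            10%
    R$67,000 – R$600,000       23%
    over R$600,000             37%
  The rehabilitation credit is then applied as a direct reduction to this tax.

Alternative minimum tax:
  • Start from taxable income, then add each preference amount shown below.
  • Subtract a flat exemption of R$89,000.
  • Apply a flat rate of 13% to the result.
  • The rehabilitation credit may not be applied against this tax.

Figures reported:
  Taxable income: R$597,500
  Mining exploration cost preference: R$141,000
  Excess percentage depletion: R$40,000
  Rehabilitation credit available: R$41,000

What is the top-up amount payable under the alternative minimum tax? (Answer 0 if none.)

R$1,920

Alternative minimum tax:
  Adjusted income: R$597,500 + R$141,000 + R$40,000 = R$778,500
  Less exemption R$89,000 → base R$689,500
  R$689,500 × 13% = R$89,635

Regular income tax:
  R$67,000 × 10% = R$6,700
  R$530,500 × 23% = R$122,015
  → R$128,715
  Less rehabilitation credit R$41,000 → R$87,715

Excess of alternative minimum tax over regular income tax: R$89,635 − R$87,715 = R$1,920.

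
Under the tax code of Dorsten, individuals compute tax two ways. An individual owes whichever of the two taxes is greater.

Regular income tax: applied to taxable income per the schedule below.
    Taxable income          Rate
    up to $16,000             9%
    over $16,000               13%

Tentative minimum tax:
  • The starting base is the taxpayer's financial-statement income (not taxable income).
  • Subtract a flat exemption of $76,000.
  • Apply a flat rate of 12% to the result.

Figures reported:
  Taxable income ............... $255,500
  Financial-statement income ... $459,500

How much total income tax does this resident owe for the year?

Regular income tax:
  $16,000 × 9% = $1,440
  $239,500 × 13% = $31,135
  → $32,575

Tentative minimum tax:
  Base (financial-statement income): $459,500
  Less exemption $76,000 → base $383,500
  $383,500 × 12% = $46,020

$46,020 > $32,575, so the tentative minimum tax is the binding amount.

$46,020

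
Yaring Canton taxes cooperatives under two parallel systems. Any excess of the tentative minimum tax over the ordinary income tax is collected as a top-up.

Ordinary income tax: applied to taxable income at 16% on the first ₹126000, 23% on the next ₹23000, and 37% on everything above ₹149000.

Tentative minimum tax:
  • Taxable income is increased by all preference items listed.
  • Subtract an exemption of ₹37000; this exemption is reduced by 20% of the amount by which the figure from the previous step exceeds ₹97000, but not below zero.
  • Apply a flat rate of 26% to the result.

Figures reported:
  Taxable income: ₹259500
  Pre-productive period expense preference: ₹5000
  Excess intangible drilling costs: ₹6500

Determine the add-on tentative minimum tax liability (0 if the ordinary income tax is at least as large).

₹3553

Ordinary income tax:
  ₹126000 × 16% = ₹20160
  ₹23000 × 23% = ₹5290
  ₹110500 × 37% = ₹40885
  → ₹66335

Tentative minimum tax:
  Adjusted income: ₹259500 + ₹5000 + ₹6500 = ₹271000
  Exemption: ₹37000 − 20% × (₹271000 − ₹97000) = ₹37000 − ₹34800 = ₹2200
  Base: ₹271000 − ₹2200 = ₹268800
  ₹268800 × 26% = ₹69888

Excess of tentative minimum tax over ordinary income tax: ₹69888 − ₹66335 = ₹3553.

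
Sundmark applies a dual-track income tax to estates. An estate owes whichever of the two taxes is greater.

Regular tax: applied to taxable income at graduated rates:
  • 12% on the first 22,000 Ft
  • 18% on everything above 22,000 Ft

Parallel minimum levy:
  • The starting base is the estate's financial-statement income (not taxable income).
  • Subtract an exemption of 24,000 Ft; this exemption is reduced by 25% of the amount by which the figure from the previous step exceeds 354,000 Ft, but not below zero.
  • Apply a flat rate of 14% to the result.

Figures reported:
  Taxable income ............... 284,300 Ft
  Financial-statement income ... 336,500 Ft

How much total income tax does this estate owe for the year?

49,854 Ft

Parallel minimum levy:
  Base (financial-statement income): 336,500 Ft
  Exemption: 336,500 Ft ≤ 354,000 Ft, so full 24,000 Ft applies
  Base: 336,500 Ft − 24,000 Ft = 312,500 Ft
  312,500 Ft × 14% = 43,750 Ft

Regular tax:
  22,000 Ft × 12% = 2,640 Ft
  262,300 Ft × 18% = 47,214 Ft
  → 49,854 Ft

49,854 Ft > 43,750 Ft, so the regular tax governs.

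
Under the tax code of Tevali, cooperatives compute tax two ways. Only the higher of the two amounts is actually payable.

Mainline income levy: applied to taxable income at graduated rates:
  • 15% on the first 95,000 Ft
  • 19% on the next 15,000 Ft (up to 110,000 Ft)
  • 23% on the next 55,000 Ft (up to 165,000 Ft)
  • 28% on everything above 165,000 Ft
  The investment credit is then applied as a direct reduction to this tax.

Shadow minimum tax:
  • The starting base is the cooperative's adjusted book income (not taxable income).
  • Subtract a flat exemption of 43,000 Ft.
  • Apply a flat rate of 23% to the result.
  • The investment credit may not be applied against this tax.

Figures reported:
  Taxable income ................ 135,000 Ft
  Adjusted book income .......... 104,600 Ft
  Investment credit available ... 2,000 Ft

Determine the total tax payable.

Mainline income levy:
  95,000 Ft × 15% = 14,250 Ft
  15,000 Ft × 19% = 2,850 Ft
  25,000 Ft × 23% = 5,750 Ft
  → 22,850 Ft
  Less investment credit 2,000 Ft → 20,850 Ft

Shadow minimum tax:
  Base (adjusted book income): 104,600 Ft
  Less exemption 43,000 Ft → base 61,600 Ft
  61,600 Ft × 23% = 14,168 Ft

20,850 Ft > 14,168 Ft, so the mainline income levy governs.

20,850 Ft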